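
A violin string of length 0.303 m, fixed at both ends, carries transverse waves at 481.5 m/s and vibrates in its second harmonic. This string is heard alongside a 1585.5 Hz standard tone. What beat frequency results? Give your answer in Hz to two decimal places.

3.61 Hz

For a string fixed at both ends, f_n = n·v/(2L) = 2·481.5/(2·0.303) = 1589.1089 Hz.
f_beat = |1589.1089 − 1585.5| = 3.61 Hz.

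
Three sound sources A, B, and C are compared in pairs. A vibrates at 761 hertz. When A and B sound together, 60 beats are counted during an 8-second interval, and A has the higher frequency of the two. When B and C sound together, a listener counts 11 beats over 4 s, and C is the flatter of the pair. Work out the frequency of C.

A–B: Beat frequency = 60/8 = 7.5 Hz.
B is below A, so f_B = 761 − 7.5 = 753.5 Hz.
B–C: Beat frequency = 11/4 = 2.75 Hz.
C is below B, so f_C = 753.5 − 2.75 = 750.75 Hz.

750.75 Hz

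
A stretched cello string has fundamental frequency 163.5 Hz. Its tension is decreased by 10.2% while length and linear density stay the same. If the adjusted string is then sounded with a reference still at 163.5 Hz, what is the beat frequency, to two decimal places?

8.56 Hz

For a string, f ∝ √T, so the new frequency is 163.5·√0.898 = 154.9373 Hz.
f_beat = |154.9373 − 163.5| = 8.56 Hz.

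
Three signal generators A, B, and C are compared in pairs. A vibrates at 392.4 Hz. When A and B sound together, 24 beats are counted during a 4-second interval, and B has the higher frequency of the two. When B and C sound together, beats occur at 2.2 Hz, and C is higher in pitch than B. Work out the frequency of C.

A–B: Beat frequency = 24/4 = 6 Hz.
B is above A, so f_B = 392.4 + 6 = 398.4 Hz.
C is above B, so f_C = 398.4 + 2.2 = 400.6 Hz.

400.6 Hz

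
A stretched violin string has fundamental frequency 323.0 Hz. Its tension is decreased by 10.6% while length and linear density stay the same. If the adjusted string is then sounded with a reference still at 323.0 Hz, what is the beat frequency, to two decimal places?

17.60 Hz

For a string, f ∝ √T, so the new frequency is 323.0·√0.894 = 305.4016 Hz.
f_beat = |305.4016 − 323.0| = 17.60 Hz.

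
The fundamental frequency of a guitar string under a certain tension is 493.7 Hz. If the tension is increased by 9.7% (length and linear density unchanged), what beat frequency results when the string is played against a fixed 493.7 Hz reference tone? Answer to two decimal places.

23.39 Hz

For a string, f ∝ √T, so the new frequency is 493.7·√1.097 = 517.0904 Hz.
f_beat = |517.0904 − 493.7| = 23.39 Hz.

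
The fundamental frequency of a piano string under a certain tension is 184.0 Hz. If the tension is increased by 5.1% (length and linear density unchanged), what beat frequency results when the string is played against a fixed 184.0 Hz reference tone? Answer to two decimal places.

For a string, f ∝ √T, so the new frequency is 184.0·√1.051 = 188.6337 Hz.
f_beat = |188.6337 − 184.0| = 4.63 Hz.

4.63 Hz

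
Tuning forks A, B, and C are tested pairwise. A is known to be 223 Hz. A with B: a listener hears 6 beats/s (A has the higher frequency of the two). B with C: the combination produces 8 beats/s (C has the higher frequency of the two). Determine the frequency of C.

B is below A, so f_B = 223 − 6 = 217 Hz.
C is above B, so f_C = 217 + 8 = 225 Hz.

225 Hz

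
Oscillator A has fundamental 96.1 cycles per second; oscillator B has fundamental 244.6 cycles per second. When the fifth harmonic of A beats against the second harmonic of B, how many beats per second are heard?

Fifth harmonic of the first: 5·96.1 = 480.5 Hz.
Second harmonic of the second: 2·244.6 = 489.2 Hz.
f_beat = |480.5 − 489.2| = 8.7 Hz.

8.7 Hz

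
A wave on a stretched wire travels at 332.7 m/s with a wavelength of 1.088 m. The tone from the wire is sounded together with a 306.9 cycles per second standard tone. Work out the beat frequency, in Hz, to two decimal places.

1.11 Hz

Source frequency f = v/λ = 332.7/1.088 = 305.7904 Hz.
f_beat = |305.7904 − 306.9| = 1.11 Hz.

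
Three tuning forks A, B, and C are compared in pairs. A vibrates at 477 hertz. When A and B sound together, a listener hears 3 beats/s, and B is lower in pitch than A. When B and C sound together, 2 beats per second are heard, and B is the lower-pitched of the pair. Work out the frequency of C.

B is below A, so f_B = 477 − 3 = 474 Hz.
C is above B, so f_C = 474 + 2 = 476 Hz.

476 Hz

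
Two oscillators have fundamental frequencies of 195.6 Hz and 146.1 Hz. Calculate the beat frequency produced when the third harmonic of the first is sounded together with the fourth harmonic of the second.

Third harmonic of the first: 3·195.6 = 586.8 Hz.
Fourth harmonic of the second: 4·146.1 = 584.4 Hz.
f_beat = |586.8 − 584.4| = 2.4 Hz.

2.4 Hz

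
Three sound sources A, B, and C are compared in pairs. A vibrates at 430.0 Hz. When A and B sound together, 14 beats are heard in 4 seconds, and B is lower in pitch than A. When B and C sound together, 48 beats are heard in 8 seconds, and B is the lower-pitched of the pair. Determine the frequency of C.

432.5 Hz

A–B: Beat frequency = 14/4 = 3.5 Hz.
B is below A, so f_B = 430.0 − 3.5 = 426.5 Hz.
B–C: Beat frequency = 48/8 = 6 Hz.
C is above B, so f_C = 426.5 + 6 = 432.5 Hz.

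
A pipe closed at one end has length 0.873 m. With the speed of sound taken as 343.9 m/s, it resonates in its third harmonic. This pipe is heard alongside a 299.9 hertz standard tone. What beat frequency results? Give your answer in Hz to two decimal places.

Closed pipe (odd harmonics): f_n = n·v/(4L) = 3·343.9/(4·0.873) = 295.4467 Hz.
f_beat = |295.4467 − 299.9| = 4.45 Hz.

4.45 Hz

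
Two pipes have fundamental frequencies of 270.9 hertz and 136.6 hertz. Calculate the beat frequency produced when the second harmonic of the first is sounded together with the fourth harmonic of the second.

Second harmonic of the first: 2·270.9 = 541.8 Hz.
Fourth harmonic of the second: 4·136.6 = 546.4 Hz.
f_beat = |541.8 − 546.4| = 4.6 Hz.

4.6 Hz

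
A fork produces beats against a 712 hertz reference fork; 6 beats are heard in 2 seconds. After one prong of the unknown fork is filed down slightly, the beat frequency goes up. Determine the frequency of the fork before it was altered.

715 Hz

Beat frequency = 6/2 = 3 Hz.
|f − 712| = 3, so the fork was at either 709 Hz or 715 Hz.
Filing a prong removes mass and raises the fork's frequency; the adjustment raises the fork's frequency.
The beat rate rose, so the adjustment moved the fork further from 712 Hz — it was already above the reference.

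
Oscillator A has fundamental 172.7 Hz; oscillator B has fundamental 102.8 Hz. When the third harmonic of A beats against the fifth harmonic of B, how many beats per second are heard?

4.1 Hz

Third harmonic of the first: 3·172.7 = 518.1 Hz.
Fifth harmonic of the second: 5·102.8 = 514.0 Hz.
f_beat = |518.1 − 514.0| = 4.1 Hz.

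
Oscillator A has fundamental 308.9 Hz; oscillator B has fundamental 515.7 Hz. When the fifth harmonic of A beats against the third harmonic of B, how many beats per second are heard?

Fifth harmonic of the first: 5·308.9 = 1544.5 Hz.
Third harmonic of the second: 3·515.7 = 1547.1 Hz.
f_beat = |1544.5 − 1547.1| = 2.6 Hz.

2.6 Hz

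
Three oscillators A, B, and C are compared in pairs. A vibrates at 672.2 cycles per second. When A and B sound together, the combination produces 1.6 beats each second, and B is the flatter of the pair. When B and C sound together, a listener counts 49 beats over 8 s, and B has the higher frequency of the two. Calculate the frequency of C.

B is below A, so f_B = 672.2 − 1.6 = 670.6 Hz.
B–C: Beat frequency = 49/8 = 6.125 Hz.
C is below B, so f_C = 670.6 − 6.125 = 664.475 Hz.

664.475 Hz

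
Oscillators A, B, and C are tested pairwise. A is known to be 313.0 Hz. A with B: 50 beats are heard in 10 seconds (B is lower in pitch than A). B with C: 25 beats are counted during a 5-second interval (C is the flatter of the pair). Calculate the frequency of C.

A–B: Beat frequency = 50/10 = 5 Hz.
B is below A, so f_B = 313.0 − 5 = 308 Hz.
B–C: Beat frequency = 25/5 = 5 Hz.
C is below B, so f_C = 308 − 5 = 303 Hz.

303 Hz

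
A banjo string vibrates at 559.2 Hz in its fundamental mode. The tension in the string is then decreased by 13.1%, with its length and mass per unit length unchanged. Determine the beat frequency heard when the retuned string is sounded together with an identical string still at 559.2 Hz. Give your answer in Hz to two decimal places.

37.91 Hz

For a string, f ∝ √T, so the new frequency is 559.2·√0.869 = 521.2872 Hz.
f_beat = |521.2872 − 559.2| = 37.91 Hz.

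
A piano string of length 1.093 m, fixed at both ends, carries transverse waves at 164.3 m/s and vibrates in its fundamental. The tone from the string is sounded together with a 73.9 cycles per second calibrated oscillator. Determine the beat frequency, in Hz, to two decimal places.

For a string fixed at both ends, f_n = n·v/(2L) = 1·164.3/(2·1.093) = 75.1601 Hz.
f_beat = |75.1601 − 73.9| = 1.26 Hz.

1.26 Hz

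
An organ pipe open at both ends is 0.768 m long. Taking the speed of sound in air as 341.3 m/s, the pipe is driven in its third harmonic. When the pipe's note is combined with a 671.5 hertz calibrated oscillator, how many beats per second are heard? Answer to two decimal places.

4.90 Hz

Open pipe: f_n = n·v/(2L) = 3·341.3/(2·0.768) = 666.6016 Hz.
f_beat = |666.6016 − 671.5| = 4.90 Hz.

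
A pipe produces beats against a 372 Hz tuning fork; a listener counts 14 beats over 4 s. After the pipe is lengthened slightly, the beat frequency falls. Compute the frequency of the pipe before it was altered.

375.5 Hz

Beat frequency = 14/4 = 3.5 Hz.
|f − 372| = 3.5, so the pipe was at either 368.5 Hz or 375.5 Hz.
A longer pipe has a lower fundamental; the adjustment lowers the pipe's frequency.
The beat rate fell, so the adjustment moved the pipe toward 372 Hz — it must have started above the reference.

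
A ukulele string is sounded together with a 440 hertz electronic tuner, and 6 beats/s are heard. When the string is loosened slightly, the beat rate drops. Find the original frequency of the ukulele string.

|f − 440| = 6, so the ukulele string was at either 434 Hz or 446 Hz.
Reducing tension lowers a string's frequency; the adjustment lowers the ukulele string's frequency.
The beat rate fell, so the adjustment moved the ukulele string toward 440 Hz — it must have started above the reference.

446 Hz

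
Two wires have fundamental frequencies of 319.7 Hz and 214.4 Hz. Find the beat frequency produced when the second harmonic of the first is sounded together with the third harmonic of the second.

Second harmonic of the first: 2·319.7 = 639.4 Hz.
Third harmonic of the second: 3·214.4 = 643.2 Hz.
f_beat = |639.4 − 643.2| = 3.8 Hz.

3.8 Hz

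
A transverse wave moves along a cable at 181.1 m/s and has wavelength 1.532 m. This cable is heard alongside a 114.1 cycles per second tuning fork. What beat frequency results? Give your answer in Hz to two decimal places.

Source frequency f = v/λ = 181.1/1.532 = 118.2115 Hz.
f_beat = |118.2115 − 114.1| = 4.11 Hz.

4.11 Hz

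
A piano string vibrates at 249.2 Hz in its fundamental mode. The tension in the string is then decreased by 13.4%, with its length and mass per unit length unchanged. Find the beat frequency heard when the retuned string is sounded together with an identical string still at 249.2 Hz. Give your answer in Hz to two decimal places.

17.30 Hz

For a string, f ∝ √T, so the new frequency is 249.2·√0.866 = 231.9033 Hz.
f_beat = |231.9033 − 249.2| = 17.30 Hz.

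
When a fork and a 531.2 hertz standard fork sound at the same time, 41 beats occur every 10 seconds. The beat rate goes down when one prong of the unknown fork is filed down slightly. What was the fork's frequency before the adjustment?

527.1 Hz

Beat frequency = 41/10 = 4.1 Hz.
|f − 531.2| = 4.1, so the fork was at either 527.1 Hz or 535.3 Hz.
Filing a prong removes mass and raises the fork's frequency; the adjustment raises the fork's frequency.
The beat rate fell, so the adjustment moved the fork toward 531.2 Hz — it must have started below the reference.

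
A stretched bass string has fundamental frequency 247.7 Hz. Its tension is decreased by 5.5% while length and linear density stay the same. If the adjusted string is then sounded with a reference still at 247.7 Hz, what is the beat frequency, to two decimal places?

For a string, f ∝ √T, so the new frequency is 247.7·√0.945 = 240.7919 Hz.
f_beat = |240.7919 − 247.7| = 6.91 Hz.

6.91 Hz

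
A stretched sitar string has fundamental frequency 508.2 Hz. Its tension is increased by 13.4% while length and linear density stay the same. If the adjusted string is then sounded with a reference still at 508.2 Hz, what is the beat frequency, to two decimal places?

For a string, f ∝ √T, so the new frequency is 508.2·√1.134 = 541.1793 Hz.
f_beat = |541.1793 − 508.2| = 32.98 Hz.

32.98 Hz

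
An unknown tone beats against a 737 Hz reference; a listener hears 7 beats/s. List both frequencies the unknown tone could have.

|f − 737| = 7, so f = 737 ± 7.

730 Hz or 744 Hz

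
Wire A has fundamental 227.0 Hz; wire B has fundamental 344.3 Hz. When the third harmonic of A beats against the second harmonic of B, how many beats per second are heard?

7.6 Hz

Third harmonic of the first: 3·227.0 = 681.0 Hz.
Second harmonic of the second: 2·344.3 = 688.6 Hz.
f_beat = |681.0 − 688.6| = 7.6 Hz.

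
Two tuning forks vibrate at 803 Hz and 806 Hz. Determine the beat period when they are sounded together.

f_beat = |803 − 806| = 3 Hz.
Beat period T = 1 / f_beat = 1 / 3 s.

0.333 s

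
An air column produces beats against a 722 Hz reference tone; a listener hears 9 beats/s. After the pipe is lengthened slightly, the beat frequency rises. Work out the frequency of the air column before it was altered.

713 Hz

|f − 722| = 9, so the air column was at either 713 Hz or 731 Hz.
A longer pipe has a lower fundamental; the adjustment lowers the air column's frequency.
The beat rate rose, so the adjustment moved the air column further from 722 Hz — it was already below the reference.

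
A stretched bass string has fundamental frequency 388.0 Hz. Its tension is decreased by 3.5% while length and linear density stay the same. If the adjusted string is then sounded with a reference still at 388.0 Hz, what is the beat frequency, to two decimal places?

For a string, f ∝ √T, so the new frequency is 388.0·√0.965 = 381.1495 Hz.
f_beat = |381.1495 − 388.0| = 6.85 Hz.

6.85 Hz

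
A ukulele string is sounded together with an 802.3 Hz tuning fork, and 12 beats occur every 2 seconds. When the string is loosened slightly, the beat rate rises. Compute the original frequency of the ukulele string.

Beat frequency = 12/2 = 6 Hz.
|f − 802.3| = 6, so the ukulele string was at either 796.3 Hz or 808.3 Hz.
Reducing tension lowers a string's frequency; the adjustment lowers the ukulele string's frequency.
The beat rate rose, so the adjustment moved the ukulele string further from 802.3 Hz — it was already below the reference.

796.3 Hz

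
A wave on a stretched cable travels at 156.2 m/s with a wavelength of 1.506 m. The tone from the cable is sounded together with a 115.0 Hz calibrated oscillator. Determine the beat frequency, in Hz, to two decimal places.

11.28 Hz

Source frequency f = v/λ = 156.2/1.506 = 103.7185 Hz.
f_beat = |103.7185 − 115.0| = 11.28 Hz.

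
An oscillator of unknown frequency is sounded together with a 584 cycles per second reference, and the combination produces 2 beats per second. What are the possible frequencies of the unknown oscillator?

|f − 584| = 2, so f = 584 ± 2.

582 Hz or 586 Hz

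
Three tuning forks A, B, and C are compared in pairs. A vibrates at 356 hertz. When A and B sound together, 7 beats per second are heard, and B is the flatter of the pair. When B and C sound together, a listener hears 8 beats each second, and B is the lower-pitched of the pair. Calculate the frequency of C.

B is below A, so f_B = 356 − 7 = 349 Hz.
C is above B, so f_C = 349 + 8 = 357 Hz.

357 Hz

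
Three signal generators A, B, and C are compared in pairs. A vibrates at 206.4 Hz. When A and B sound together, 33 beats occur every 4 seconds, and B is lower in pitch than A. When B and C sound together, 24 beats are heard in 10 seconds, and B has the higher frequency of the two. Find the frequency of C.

A–B: Beat frequency = 33/4 = 8.25 Hz.
B is below A, so f_B = 206.4 − 8.25 = 198.15 Hz.
B–C: Beat frequency = 24/10 = 2.4 Hz.
C is below B, so f_C = 198.15 − 2.4 = 195.75 Hz.

195.75 Hz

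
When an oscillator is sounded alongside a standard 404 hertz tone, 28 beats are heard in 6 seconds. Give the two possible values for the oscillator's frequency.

399.3333 Hz or 408.6667 Hz

Beat frequency = 28/6 = 4.6667 Hz.
|f − 404| = 4.6667, so f = 404 ± 4.6667.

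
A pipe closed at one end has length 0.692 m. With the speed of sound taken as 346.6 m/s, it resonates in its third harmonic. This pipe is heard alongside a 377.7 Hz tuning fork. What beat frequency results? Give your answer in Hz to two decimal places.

Closed pipe (odd harmonics): f_n = n·v/(4L) = 3·346.6/(4·0.692) = 375.6503 Hz.
f_beat = |375.6503 − 377.7| = 2.05 Hz.

2.05 Hz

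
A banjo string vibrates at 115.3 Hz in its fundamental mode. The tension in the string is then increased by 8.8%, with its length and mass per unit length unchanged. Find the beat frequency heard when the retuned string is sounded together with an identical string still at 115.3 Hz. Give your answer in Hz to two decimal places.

4.97 Hz

For a string, f ∝ √T, so the new frequency is 115.3·√1.088 = 120.2662 Hz.
f_beat = |120.2662 − 115.3| = 4.97 Hz.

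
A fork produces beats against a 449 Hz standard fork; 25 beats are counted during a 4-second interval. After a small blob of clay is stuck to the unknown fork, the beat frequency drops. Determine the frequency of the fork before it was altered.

Beat frequency = 25/4 = 6.25 Hz.
|f − 449| = 6.25, so the fork was at either 442.75 Hz or 455.25 Hz.
Adding mass to a fork lowers its frequency; the adjustment lowers the fork's frequency.
The beat rate fell, so the adjustment moved the fork toward 449 Hz — it must have started above the reference.

455.25 Hz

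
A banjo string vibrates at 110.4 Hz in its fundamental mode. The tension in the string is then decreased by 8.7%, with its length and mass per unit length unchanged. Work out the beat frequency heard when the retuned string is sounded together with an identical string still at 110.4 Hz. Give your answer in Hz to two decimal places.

For a string, f ∝ √T, so the new frequency is 110.4·√0.913 = 105.4883 Hz.
f_beat = |105.4883 − 110.4| = 4.91 Hz.

4.91 Hz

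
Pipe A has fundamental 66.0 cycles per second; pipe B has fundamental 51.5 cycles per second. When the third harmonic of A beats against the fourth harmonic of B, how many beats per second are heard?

8.0 Hz

Third harmonic of the first: 3·66.0 = 198.0 Hz.
Fourth harmonic of the second: 4·51.5 = 206.0 Hz.
f_beat = |198.0 − 206.0| = 8.0 Hz.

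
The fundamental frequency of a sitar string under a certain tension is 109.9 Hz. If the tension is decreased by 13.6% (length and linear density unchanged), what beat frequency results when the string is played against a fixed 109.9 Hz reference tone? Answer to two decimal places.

7.75 Hz

For a string, f ∝ √T, so the new frequency is 109.9·√0.864 = 102.1538 Hz.
f_beat = |102.1538 − 109.9| = 7.75 Hz.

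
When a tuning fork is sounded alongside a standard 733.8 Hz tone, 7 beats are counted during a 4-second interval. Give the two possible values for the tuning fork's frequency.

Beat frequency = 7/4 = 1.75 Hz.
|f − 733.8| = 1.75, so f = 733.8 ± 1.75.

732.05 Hz or 735.55 Hz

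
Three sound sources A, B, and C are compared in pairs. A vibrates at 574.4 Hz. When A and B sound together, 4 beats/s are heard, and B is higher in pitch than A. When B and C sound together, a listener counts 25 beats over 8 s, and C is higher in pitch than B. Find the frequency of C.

581.525 Hz

B is above A, so f_B = 574.4 + 4 = 578.4 Hz.
B–C: Beat frequency = 25/8 = 3.125 Hz.
C is above B, so f_C = 578.4 + 3.125 = 581.525 Hz.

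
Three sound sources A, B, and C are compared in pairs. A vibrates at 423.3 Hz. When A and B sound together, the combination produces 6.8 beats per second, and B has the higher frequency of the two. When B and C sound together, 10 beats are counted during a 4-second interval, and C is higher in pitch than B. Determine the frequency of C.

432.6 Hz

B is above A, so f_B = 423.3 + 6.8 = 430.1 Hz.
B–C: Beat frequency = 10/4 = 2.5 Hz.
C is above B, so f_C = 430.1 + 2.5 = 432.6 Hz.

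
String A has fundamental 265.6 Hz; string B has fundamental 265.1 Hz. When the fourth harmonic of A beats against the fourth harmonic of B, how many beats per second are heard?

Fourth harmonic of the first: 4·265.6 = 1062.4 Hz.
Fourth harmonic of the second: 4·265.1 = 1060.4 Hz.
f_beat = |1062.4 − 1060.4| = 2.0 Hz.

2.0 Hz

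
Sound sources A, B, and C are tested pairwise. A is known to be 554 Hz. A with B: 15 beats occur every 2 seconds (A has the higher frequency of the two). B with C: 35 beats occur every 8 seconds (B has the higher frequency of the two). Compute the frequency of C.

A–B: Beat frequency = 15/2 = 7.5 Hz.
B is below A, so f_B = 554 − 7.5 = 546.5 Hz.
B–C: Beat frequency = 35/8 = 4.375 Hz.
C is below B, so f_C = 546.5 − 4.375 = 542.125 Hz.

542.125 Hz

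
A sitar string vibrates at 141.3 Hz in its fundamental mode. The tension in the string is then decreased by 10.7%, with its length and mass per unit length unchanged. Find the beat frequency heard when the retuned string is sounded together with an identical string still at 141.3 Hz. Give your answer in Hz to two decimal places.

7.77 Hz

For a string, f ∝ √T, so the new frequency is 141.3·√0.893 = 133.5266 Hz.
f_beat = |133.5266 − 141.3| = 7.77 Hz.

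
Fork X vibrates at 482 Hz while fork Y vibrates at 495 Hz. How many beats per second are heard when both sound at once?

13 Hz

Beats arise from superposition of two nearby frequencies; the beat rate is |f₁ − f₂|.
|482 − 495| = 13 Hz.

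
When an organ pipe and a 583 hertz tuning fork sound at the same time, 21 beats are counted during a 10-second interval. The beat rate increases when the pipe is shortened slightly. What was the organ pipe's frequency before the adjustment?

585.1 Hz

Beat frequency = 21/10 = 2.1 Hz.
|f − 583| = 2.1, so the organ pipe was at either 580.9 Hz or 585.1 Hz.
A shorter pipe has a higher fundamental; the adjustment raises the organ pipe's frequency.
The beat rate rose, so the adjustment moved the organ pipe further from 583 Hz — it was already above the reference.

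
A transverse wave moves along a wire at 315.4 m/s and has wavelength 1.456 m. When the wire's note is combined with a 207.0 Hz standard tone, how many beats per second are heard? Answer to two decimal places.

Source frequency f = v/λ = 315.4/1.456 = 216.6209 Hz.
f_beat = |216.6209 − 207.0| = 9.62 Hz.

9.62 Hz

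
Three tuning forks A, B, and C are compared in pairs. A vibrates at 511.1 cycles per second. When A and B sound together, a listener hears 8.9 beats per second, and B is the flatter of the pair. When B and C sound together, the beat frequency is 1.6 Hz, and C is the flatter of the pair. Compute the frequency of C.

B is below A, so f_B = 511.1 − 8.9 = 502.2 Hz.
C is below B, so f_C = 502.2 − 1.6 = 500.6 Hz.

500.6 Hz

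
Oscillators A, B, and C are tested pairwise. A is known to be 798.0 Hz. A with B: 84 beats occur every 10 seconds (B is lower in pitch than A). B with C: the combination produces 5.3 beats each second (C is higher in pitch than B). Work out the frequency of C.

A–B: Beat frequency = 84/10 = 8.4 Hz.
B is below A, so f_B = 798.0 − 8.4 = 789.6 Hz.
C is above B, so f_C = 789.6 + 5.3 = 794.9 Hz.

794.9 Hz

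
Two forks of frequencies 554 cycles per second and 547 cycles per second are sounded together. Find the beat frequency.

7 Hz

The beat frequency equals the magnitude of the frequency difference.
|554 − 547| = 7 Hz.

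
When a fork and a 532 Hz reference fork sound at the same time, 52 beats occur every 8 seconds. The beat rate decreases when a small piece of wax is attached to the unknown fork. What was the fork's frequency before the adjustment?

538.5 Hz

Beat frequency = 52/8 = 6.5 Hz.
|f − 532| = 6.5, so the fork was at either 525.5 Hz or 538.5 Hz.
Loading a fork with wax lowers its frequency; the adjustment lowers the fork's frequency.
The beat rate fell, so the adjustment moved the fork toward 532 Hz — it must have started above the reference.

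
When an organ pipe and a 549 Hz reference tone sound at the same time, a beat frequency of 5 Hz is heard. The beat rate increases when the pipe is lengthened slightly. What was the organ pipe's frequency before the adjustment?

544 Hz

|f − 549| = 5, so the organ pipe was at either 544 Hz or 554 Hz.
A longer pipe has a lower fundamental; the adjustment lowers the organ pipe's frequency.
The beat rate rose, so the adjustment moved the organ pipe further from 549 Hz — it was already below the reference.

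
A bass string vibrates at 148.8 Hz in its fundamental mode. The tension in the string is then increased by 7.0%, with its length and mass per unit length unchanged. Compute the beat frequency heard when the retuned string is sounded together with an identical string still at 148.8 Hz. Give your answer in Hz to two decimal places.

5.12 Hz

For a string, f ∝ √T, so the new frequency is 148.8·√1.070 = 153.9199 Hz.
f_beat = |153.9199 − 148.8| = 5.12 Hz.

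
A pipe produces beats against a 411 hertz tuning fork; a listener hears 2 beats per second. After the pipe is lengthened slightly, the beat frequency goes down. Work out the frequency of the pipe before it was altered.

|f − 411| = 2, so the pipe was at either 409 Hz or 413 Hz.
A longer pipe has a lower fundamental; the adjustment lowers the pipe's frequency.
The beat rate fell, so the adjustment moved the pipe toward 411 Hz — it must have started above the reference.

413 Hz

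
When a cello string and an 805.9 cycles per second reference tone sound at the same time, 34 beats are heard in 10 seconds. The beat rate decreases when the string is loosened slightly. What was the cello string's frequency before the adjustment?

809.3 Hz

Beat frequency = 34/10 = 3.4 Hz.
|f − 805.9| = 3.4, so the cello string was at either 802.5 Hz or 809.3 Hz.
Reducing tension lowers a string's frequency; the adjustment lowers the cello string's frequency.
The beat rate fell, so the adjustment moved the cello string toward 805.9 Hz — it must have started above the reference.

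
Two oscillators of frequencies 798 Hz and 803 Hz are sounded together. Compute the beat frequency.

5 Hz

Beats arise from superposition of two nearby frequencies; the beat rate is |f₁ − f₂|.
|798 − 803| = 5 Hz.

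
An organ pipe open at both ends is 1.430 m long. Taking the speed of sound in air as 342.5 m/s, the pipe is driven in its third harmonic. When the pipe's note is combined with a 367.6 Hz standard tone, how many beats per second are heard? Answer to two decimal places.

8.33 Hz

Open pipe: f_n = n·v/(2L) = 3·342.5/(2·1.430) = 359.2657 Hz.
f_beat = |359.2657 − 367.6| = 8.33 Hz.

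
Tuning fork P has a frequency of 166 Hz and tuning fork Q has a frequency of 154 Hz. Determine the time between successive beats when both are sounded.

f_beat = |166 − 154| = 12 Hz.
Beat period T = 1 / f_beat = 1 / 12 s.

0.083 s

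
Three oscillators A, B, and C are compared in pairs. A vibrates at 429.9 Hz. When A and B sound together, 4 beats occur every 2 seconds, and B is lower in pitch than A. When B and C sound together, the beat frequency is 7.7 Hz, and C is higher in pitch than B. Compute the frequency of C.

A–B: Beat frequency = 4/2 = 2 Hz.
B is below A, so f_B = 429.9 − 2 = 427.9 Hz.
C is above B, so f_C = 427.9 + 7.7 = 435.6 Hz.

435.6 Hz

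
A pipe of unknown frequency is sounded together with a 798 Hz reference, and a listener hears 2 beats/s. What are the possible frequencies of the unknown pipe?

796 Hz or 800 Hz

|f − 798| = 2, so f = 798 ± 2.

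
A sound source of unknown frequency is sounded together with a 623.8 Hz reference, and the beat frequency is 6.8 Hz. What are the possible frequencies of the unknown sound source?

|f − 623.8| = 6.8, so f = 623.8 ± 6.8.

617 Hz or 630.6 Hz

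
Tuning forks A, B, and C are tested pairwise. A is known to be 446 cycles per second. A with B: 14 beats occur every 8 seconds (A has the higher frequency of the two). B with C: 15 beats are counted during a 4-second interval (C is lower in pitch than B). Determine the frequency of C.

A–B: Beat frequency = 14/8 = 1.75 Hz.
B is below A, so f_B = 446 − 1.75 = 444.25 Hz.
B–C: Beat frequency = 15/4 = 3.75 Hz.
C is below B, so f_C = 444.25 − 3.75 = 440.5 Hz.

440.5 Hz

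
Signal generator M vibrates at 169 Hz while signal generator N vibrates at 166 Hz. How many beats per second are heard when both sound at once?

f_beat = |f₁ − f₂|.
|169 − 166| = 3 Hz.

3 Hz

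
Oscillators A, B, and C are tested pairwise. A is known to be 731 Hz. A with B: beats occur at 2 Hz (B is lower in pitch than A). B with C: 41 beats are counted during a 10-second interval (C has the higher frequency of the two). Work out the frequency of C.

B is below A, so f_B = 731 − 2 = 729 Hz.
B–C: Beat frequency = 41/10 = 4.1 Hz.
C is above B, so f_C = 729 + 4.1 = 733.1 Hz.

733.1 Hz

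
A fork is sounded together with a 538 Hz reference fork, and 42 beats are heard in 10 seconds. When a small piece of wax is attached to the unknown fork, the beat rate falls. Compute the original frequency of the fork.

542.2 Hz

Beat frequency = 42/10 = 4.2 Hz.
|f − 538| = 4.2, so the fork was at either 533.8 Hz or 542.2 Hz.
Loading a fork with wax lowers its frequency; the adjustment lowers the fork's frequency.
The beat rate fell, so the adjustment moved the fork toward 538 Hz — it must have started above the reference.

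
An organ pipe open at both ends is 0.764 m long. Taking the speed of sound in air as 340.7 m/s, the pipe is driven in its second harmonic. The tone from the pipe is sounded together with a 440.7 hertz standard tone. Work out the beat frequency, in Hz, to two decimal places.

Open pipe: f_n = n·v/(2L) = 2·340.7/(2·0.764) = 445.9424 Hz.
f_beat = |445.9424 − 440.7| = 5.24 Hz.

5.24 Hz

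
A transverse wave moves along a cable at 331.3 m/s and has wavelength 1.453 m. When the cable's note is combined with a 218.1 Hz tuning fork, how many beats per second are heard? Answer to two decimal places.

9.91 Hz

Source frequency f = v/λ = 331.3/1.453 = 228.0110 Hz.
f_beat = |228.0110 − 218.1| = 9.91 Hz.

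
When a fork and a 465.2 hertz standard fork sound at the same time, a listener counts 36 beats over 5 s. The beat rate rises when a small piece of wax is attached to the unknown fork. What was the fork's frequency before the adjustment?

Beat frequency = 36/5 = 7.2 Hz.
|f − 465.2| = 7.2, so the fork was at either 458 Hz or 472.4 Hz.
Loading a fork with wax lowers its frequency; the adjustment lowers the fork's frequency.
The beat rate rose, so the adjustment moved the fork further from 465.2 Hz — it was already below the reference.

458 Hz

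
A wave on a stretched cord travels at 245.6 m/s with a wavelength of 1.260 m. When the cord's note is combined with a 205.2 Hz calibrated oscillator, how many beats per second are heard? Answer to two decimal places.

10.28 Hz

Source frequency f = v/λ = 245.6/1.260 = 194.9206 Hz.
f_beat = |194.9206 − 205.2| = 10.28 Hz.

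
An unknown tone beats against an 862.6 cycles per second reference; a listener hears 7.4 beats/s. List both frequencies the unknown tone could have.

855.2 Hz or 870 Hz

|f − 862.6| = 7.4, so f = 862.6 ± 7.4.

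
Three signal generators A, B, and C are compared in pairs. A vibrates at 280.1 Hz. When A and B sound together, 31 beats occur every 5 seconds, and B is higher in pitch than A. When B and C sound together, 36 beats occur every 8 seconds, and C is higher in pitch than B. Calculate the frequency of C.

290.8 Hz

A–B: Beat frequency = 31/5 = 6.2 Hz.
B is above A, so f_B = 280.1 + 6.2 = 286.3 Hz.
B–C: Beat frequency = 36/8 = 4.5 Hz.
C is above B, so f_C = 286.3 + 4.5 = 290.8 Hz.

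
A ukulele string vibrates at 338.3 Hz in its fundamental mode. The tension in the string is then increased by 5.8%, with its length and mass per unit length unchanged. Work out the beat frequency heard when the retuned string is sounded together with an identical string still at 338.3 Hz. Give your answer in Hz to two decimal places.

For a string, f ∝ √T, so the new frequency is 338.3·√1.058 = 347.9724 Hz.
f_beat = |347.9724 − 338.3| = 9.67 Hz.

9.67 Hz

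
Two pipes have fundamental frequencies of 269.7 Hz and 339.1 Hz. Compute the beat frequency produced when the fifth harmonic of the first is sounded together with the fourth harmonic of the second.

7.9 Hz

Fifth harmonic of the first: 5·269.7 = 1348.5 Hz.
Fourth harmonic of the second: 4·339.1 = 1356.4 Hz.
f_beat = |1348.5 − 1356.4| = 7.9 Hz.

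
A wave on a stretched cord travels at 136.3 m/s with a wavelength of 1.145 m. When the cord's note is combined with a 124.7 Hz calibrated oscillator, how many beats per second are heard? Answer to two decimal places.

Source frequency f = v/λ = 136.3/1.145 = 119.0393 Hz.
f_beat = |119.0393 − 124.7| = 5.66 Hz.

5.66 Hz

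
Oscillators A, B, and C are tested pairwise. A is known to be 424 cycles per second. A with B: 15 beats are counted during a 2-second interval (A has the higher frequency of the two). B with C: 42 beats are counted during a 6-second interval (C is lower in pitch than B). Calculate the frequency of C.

A–B: Beat frequency = 15/2 = 7.5 Hz.
B is below A, so f_B = 424 − 7.5 = 416.5 Hz.
B–C: Beat frequency = 42/6 = 7 Hz.
C is below B, so f_C = 416.5 − 7 = 409.5 Hz.

409.5 Hz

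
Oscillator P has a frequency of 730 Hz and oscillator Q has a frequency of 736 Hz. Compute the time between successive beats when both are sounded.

0.167 s

f_beat = |730 − 736| = 6 Hz.
Beat period T = 1 / f_beat = 1 / 6 s.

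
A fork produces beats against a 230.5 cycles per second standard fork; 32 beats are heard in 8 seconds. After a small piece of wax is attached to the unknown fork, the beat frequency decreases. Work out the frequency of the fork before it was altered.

234.5 Hz

Beat frequency = 32/8 = 4 Hz.
|f − 230.5| = 4, so the fork was at either 226.5 Hz or 234.5 Hz.
Loading a fork with wax lowers its frequency; the adjustment lowers the fork's frequency.
The beat rate fell, so the adjustment moved the fork toward 230.5 Hz — it must have started above the reference.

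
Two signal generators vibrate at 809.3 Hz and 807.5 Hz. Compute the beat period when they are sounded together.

0.556 s

f_beat = |809.3 − 807.5| = 1.8 Hz.
Beat period T = 1 / f_beat = 1 / 1.8 s.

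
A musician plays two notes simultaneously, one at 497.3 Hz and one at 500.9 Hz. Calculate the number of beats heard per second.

3.6 Hz

Beats arise from superposition of two nearby frequencies; the beat rate is |f₁ − f₂|.
|497.3 − 500.9| = 3.6 Hz.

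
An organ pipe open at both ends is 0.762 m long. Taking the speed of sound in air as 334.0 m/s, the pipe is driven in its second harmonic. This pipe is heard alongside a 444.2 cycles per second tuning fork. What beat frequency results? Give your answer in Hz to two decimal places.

5.88 Hz

Open pipe: f_n = n·v/(2L) = 2·334.0/(2·0.762) = 438.3202 Hz.
f_beat = |438.3202 − 444.2| = 5.88 Hz.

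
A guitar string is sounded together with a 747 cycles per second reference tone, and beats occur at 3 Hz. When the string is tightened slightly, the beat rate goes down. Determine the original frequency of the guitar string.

|f − 747| = 3, so the guitar string was at either 744 Hz or 750 Hz.
Increasing tension raises a string's frequency; the adjustment raises the guitar string's frequency.
The beat rate fell, so the adjustment moved the guitar string toward 747 Hz — it must have started below the reference.

744 Hz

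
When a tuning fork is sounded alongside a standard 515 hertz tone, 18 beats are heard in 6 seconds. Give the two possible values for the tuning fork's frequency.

Beat frequency = 18/6 = 3 Hz.
|f − 515| = 3, so f = 515 ± 3.

512 Hz or 518 Hz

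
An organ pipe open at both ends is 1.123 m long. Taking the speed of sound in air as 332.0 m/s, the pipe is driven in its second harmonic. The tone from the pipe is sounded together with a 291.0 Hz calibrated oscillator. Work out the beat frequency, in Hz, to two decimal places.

4.64 Hz

Open pipe: f_n = n·v/(2L) = 2·332.0/(2·1.123) = 295.6367 Hz.
f_beat = |295.6367 − 291.0| = 4.64 Hz.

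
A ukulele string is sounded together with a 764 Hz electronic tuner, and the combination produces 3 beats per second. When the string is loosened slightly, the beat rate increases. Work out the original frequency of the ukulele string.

|f − 764| = 3, so the ukulele string was at either 761 Hz or 767 Hz.
Reducing tension lowers a string's frequency; the adjustment lowers the ukulele string's frequency.
The beat rate rose, so the adjustment moved the ukulele string further from 764 Hz — it was already below the reference.

761 Hz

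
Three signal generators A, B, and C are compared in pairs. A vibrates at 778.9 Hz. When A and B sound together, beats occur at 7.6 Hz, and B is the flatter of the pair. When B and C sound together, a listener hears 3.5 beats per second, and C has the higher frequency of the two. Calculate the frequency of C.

774.8 Hz

B is below A, so f_B = 778.9 − 7.6 = 771.3 Hz.
C is above B, so f_C = 771.3 + 3.5 = 774.8 Hz.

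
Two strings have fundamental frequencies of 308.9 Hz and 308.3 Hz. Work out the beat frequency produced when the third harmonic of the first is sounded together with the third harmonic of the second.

Third harmonic of the first: 3·308.9 = 926.7 Hz.
Third harmonic of the second: 3·308.3 = 924.9 Hz.
f_beat = |926.7 − 924.9| = 1.8 Hz.

1.8 Hz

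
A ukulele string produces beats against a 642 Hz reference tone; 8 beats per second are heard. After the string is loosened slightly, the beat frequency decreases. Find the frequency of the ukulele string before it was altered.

|f − 642| = 8, so the ukulele string was at either 634 Hz or 650 Hz.
Reducing tension lowers a string's frequency; the adjustment lowers the ukulele string's frequency.
The beat rate fell, so the adjustment moved the ukulele string toward 642 Hz — it must have started above the reference.

650 Hz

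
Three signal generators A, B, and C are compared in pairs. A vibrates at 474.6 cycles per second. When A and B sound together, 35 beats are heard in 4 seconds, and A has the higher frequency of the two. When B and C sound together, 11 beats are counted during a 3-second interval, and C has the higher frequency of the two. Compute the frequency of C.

A–B: Beat frequency = 35/4 = 8.75 Hz.
B is below A, so f_B = 474.6 − 8.75 = 465.85 Hz.
B–C: Beat frequency = 11/3 = 3.6667 Hz.
C is above B, so f_C = 465.85 + 3.6667 = 469.5167 Hz.

469.5167 Hz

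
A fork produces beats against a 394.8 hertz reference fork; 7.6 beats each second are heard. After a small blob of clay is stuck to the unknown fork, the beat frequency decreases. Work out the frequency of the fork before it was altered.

402.4 Hz

|f − 394.8| = 7.6, so the fork was at either 387.2 Hz or 402.4 Hz.
Adding mass to a fork lowers its frequency; the adjustment lowers the fork's frequency.
The beat rate fell, so the adjustment moved the fork toward 394.8 Hz — it must have started above the reference.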